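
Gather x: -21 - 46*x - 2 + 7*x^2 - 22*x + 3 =7*x^2 - 68*x - 20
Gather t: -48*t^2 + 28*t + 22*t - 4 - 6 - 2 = -48*t^2 + 50*t - 12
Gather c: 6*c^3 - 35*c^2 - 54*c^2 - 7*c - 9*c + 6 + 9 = 6*c^3 - 89*c^2 - 16*c + 15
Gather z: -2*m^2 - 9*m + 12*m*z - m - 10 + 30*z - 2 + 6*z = -2*m^2 - 10*m + z*(12*m + 36) - 12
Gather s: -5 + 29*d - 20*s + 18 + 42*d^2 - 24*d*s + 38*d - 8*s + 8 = 42*d^2 + 67*d + s*(-24*d - 28) + 21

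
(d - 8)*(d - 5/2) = d^2 - 21*d/2 + 20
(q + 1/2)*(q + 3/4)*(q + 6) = q^3 + 29*q^2/4 + 63*q/8 + 9/4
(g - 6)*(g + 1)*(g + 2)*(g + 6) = g^4 + 3*g^3 - 34*g^2 - 108*g - 72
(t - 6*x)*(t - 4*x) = t^2 - 10*t*x + 24*x^2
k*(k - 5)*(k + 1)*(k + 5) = k^4 + k^3 - 25*k^2 - 25*k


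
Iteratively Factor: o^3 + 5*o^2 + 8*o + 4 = (o + 2)*(o^2 + 3*o + 2) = (o + 2)^2*(o + 1)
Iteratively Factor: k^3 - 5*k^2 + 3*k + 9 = (k - 3)*(k^2 - 2*k - 3) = (k - 3)*(k + 1)*(k - 3)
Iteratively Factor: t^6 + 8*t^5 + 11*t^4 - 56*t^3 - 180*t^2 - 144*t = (t + 4)*(t^5 + 4*t^4 - 5*t^3 - 36*t^2 - 36*t) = (t + 2)*(t + 4)*(t^4 + 2*t^3 - 9*t^2 - 18*t) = (t + 2)^2*(t + 4)*(t^3 - 9*t) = (t + 2)^2*(t + 3)*(t + 4)*(t^2 - 3*t) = (t - 3)*(t + 2)^2*(t + 3)*(t + 4)*(t)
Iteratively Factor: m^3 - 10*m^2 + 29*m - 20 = (m - 1)*(m^2 - 9*m + 20) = (m - 4)*(m - 1)*(m - 5)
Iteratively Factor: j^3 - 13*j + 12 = (j + 4)*(j^2 - 4*j + 3) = (j - 3)*(j + 4)*(j - 1)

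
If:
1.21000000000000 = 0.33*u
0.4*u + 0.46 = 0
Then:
No Solution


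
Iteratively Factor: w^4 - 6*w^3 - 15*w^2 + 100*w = (w + 4)*(w^3 - 10*w^2 + 25*w) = (w - 5)*(w + 4)*(w^2 - 5*w) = (w - 5)^2*(w + 4)*(w)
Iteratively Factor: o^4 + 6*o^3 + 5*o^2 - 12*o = (o + 3)*(o^3 + 3*o^2 - 4*o) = (o + 3)*(o + 4)*(o^2 - o) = (o - 1)*(o + 3)*(o + 4)*(o)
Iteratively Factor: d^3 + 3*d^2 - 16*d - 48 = (d + 3)*(d^2 - 16) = (d + 3)*(d + 4)*(d - 4)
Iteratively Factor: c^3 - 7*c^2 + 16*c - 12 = (c - 3)*(c^2 - 4*c + 4) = (c - 3)*(c - 2)*(c - 2)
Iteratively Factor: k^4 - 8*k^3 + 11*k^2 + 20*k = (k + 1)*(k^3 - 9*k^2 + 20*k) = k*(k + 1)*(k^2 - 9*k + 20) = k*(k - 5)*(k + 1)*(k - 4)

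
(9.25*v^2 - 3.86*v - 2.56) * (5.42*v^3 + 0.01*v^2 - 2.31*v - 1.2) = 50.135*v^5 - 20.8287*v^4 - 35.2813*v^3 - 2.209*v^2 + 10.5456*v + 3.072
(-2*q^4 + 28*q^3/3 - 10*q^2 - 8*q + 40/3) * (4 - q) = 2*q^5 - 52*q^4/3 + 142*q^3/3 - 32*q^2 - 136*q/3 + 160/3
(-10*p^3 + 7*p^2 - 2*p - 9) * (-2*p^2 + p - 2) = 20*p^5 - 24*p^4 + 31*p^3 + 2*p^2 - 5*p + 18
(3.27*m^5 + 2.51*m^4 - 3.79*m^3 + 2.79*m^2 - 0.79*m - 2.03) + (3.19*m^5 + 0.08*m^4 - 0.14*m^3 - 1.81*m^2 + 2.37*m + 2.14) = 6.46*m^5 + 2.59*m^4 - 3.93*m^3 + 0.98*m^2 + 1.58*m + 0.11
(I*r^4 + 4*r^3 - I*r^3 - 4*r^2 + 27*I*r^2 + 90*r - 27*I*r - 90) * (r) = I*r^5 + 4*r^4 - I*r^4 - 4*r^3 + 27*I*r^3 + 90*r^2 - 27*I*r^2 - 90*r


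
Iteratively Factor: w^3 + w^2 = (w)*(w^2 + w) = w^2*(w + 1)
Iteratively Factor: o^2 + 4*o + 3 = (o + 1)*(o + 3)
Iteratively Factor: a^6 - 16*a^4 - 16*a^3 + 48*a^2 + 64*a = (a + 2)*(a^5 - 2*a^4 - 12*a^3 + 8*a^2 + 32*a) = a*(a + 2)*(a^4 - 2*a^3 - 12*a^2 + 8*a + 32) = a*(a + 2)^2*(a^3 - 4*a^2 - 4*a + 16) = a*(a - 2)*(a + 2)^2*(a^2 - 2*a - 8) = a*(a - 4)*(a - 2)*(a + 2)^2*(a + 2)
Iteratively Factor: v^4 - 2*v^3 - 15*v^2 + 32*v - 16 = (v - 1)*(v^3 - v^2 - 16*v + 16) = (v - 1)^2*(v^2 - 16) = (v - 1)^2*(v + 4)*(v - 4)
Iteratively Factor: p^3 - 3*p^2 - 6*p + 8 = (p - 1)*(p^2 - 2*p - 8) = (p - 1)*(p + 2)*(p - 4)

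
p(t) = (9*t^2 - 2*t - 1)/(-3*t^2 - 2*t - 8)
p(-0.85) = -0.85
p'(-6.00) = 0.00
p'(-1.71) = 1.12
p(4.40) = -2.20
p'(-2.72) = 0.40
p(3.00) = -1.80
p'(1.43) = -0.86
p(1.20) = -0.65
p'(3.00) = -0.39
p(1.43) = -0.86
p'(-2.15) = 0.73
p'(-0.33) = 1.04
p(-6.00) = -3.22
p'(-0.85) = 1.73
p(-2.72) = -2.87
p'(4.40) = -0.20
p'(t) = (6*t + 2)*(9*t^2 - 2*t - 1)/(-3*t^2 - 2*t - 8)^2 + (18*t - 2)/(-3*t^2 - 2*t - 8)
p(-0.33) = -0.08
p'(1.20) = -0.93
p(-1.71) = -2.15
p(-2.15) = -2.56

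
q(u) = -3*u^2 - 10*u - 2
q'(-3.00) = 8.00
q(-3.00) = 1.00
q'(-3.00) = 8.00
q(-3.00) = 1.00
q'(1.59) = -19.54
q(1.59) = -25.48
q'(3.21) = -29.26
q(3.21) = -65.01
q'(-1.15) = -3.10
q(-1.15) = 5.53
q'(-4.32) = 15.92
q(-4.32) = -14.79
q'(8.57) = -61.42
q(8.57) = -308.03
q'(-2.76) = 6.56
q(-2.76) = 2.75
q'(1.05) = -16.30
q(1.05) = -15.81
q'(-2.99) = 7.94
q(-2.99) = 1.08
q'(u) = -6*u - 10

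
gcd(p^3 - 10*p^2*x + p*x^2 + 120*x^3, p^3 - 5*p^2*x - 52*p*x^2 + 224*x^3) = -p + 8*x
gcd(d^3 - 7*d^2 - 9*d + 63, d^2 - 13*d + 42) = d - 7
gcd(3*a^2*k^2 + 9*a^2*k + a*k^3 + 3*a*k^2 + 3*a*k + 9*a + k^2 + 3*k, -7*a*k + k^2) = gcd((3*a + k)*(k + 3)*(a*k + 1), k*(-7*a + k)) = 1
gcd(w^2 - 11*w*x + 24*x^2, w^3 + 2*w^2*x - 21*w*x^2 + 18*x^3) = -w + 3*x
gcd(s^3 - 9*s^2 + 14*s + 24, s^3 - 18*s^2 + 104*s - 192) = s^2 - 10*s + 24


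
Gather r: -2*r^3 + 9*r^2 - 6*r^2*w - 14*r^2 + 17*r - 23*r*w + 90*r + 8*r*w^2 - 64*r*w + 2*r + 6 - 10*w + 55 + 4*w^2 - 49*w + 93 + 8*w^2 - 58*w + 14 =-2*r^3 + r^2*(-6*w - 5) + r*(8*w^2 - 87*w + 109) + 12*w^2 - 117*w + 168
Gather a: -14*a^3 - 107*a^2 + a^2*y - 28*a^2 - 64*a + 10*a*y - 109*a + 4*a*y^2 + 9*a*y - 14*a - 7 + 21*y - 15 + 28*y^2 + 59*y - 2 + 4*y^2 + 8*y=-14*a^3 + a^2*(y - 135) + a*(4*y^2 + 19*y - 187) + 32*y^2 + 88*y - 24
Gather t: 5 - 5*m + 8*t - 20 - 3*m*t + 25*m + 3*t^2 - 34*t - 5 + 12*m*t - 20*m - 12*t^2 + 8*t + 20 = -9*t^2 + t*(9*m - 18)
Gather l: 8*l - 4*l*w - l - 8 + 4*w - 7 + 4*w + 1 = l*(7 - 4*w) + 8*w - 14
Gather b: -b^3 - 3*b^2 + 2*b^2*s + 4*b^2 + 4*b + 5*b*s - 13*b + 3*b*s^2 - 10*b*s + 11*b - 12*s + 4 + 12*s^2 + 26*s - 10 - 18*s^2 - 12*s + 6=-b^3 + b^2*(2*s + 1) + b*(3*s^2 - 5*s + 2) - 6*s^2 + 2*s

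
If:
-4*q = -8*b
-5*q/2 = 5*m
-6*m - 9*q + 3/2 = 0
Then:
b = 1/8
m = -1/8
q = 1/4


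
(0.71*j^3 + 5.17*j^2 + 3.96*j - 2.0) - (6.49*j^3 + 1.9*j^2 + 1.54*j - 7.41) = -5.78*j^3 + 3.27*j^2 + 2.42*j + 5.41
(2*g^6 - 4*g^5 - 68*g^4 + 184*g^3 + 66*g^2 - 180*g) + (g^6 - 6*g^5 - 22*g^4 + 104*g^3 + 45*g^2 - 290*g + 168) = 3*g^6 - 10*g^5 - 90*g^4 + 288*g^3 + 111*g^2 - 470*g + 168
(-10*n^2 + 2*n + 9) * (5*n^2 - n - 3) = -50*n^4 + 20*n^3 + 73*n^2 - 15*n - 27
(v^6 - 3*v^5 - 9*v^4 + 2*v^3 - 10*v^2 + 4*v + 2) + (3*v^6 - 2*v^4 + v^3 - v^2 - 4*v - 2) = 4*v^6 - 3*v^5 - 11*v^4 + 3*v^3 - 11*v^2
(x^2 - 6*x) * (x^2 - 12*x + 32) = x^4 - 18*x^3 + 104*x^2 - 192*x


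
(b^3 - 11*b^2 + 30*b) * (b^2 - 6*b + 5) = b^5 - 17*b^4 + 101*b^3 - 235*b^2 + 150*b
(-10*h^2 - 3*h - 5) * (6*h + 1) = -60*h^3 - 28*h^2 - 33*h - 5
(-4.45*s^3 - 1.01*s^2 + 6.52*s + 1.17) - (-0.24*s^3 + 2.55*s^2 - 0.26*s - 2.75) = -4.21*s^3 - 3.56*s^2 + 6.78*s + 3.92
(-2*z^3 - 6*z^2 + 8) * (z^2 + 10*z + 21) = -2*z^5 - 26*z^4 - 102*z^3 - 118*z^2 + 80*z + 168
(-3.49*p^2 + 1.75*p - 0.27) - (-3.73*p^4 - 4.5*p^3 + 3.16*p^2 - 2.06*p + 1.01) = 3.73*p^4 + 4.5*p^3 - 6.65*p^2 + 3.81*p - 1.28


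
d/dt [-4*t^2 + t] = 1 - 8*t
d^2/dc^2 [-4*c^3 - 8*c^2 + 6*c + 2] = -24*c - 16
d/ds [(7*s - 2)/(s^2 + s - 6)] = (7*s^2 + 7*s - (2*s + 1)*(7*s - 2) - 42)/(s^2 + s - 6)^2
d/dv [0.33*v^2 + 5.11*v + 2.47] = 0.66*v + 5.11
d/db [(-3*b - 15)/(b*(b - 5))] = 3*(b^2 + 10*b - 25)/(b^2*(b^2 - 10*b + 25))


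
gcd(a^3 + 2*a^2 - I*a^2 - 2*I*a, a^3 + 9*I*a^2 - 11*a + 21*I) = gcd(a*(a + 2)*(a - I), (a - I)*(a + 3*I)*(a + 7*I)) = a - I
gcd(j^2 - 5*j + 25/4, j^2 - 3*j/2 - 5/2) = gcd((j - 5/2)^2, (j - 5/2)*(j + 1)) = j - 5/2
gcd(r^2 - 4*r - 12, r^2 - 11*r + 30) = r - 6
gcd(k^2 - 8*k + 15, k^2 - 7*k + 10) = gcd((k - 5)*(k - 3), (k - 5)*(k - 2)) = k - 5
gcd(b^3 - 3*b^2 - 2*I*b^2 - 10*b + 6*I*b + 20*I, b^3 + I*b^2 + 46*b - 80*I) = b - 2*I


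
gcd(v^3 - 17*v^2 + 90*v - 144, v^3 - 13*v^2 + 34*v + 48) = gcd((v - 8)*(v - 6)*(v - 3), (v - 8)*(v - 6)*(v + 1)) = v^2 - 14*v + 48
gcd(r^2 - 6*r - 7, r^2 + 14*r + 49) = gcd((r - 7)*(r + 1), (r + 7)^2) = 1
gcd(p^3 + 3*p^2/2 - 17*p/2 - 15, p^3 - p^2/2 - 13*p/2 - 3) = p^2 - p - 6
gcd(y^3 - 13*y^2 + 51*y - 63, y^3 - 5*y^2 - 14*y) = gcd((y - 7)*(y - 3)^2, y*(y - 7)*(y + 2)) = y - 7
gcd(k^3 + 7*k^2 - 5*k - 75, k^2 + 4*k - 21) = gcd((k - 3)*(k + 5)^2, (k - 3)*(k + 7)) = k - 3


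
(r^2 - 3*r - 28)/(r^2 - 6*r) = (r^2 - 3*r - 28)/(r*(r - 6))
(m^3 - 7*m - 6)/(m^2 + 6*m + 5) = (m^2 - m - 6)/(m + 5)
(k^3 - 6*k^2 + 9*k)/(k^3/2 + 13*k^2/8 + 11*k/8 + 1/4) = 8*k*(k^2 - 6*k + 9)/(4*k^3 + 13*k^2 + 11*k + 2)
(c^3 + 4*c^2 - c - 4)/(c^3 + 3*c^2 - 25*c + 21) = (c^2 + 5*c + 4)/(c^2 + 4*c - 21)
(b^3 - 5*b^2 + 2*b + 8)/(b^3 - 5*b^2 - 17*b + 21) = (b^3 - 5*b^2 + 2*b + 8)/(b^3 - 5*b^2 - 17*b + 21)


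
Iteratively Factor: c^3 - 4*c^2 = (c)*(c^2 - 4*c) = c^2*(c - 4)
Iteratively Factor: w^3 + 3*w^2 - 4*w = (w - 1)*(w^2 + 4*w) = w*(w - 1)*(w + 4)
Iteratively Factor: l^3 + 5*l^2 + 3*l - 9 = (l + 3)*(l^2 + 2*l - 3) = (l + 3)^2*(l - 1)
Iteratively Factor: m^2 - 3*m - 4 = (m - 4)*(m + 1)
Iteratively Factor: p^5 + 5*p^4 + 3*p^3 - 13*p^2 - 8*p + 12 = (p + 3)*(p^4 + 2*p^3 - 3*p^2 - 4*p + 4) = (p - 1)*(p + 3)*(p^3 + 3*p^2 - 4) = (p - 1)*(p + 2)*(p + 3)*(p^2 + p - 2) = (p - 1)*(p + 2)^2*(p + 3)*(p - 1)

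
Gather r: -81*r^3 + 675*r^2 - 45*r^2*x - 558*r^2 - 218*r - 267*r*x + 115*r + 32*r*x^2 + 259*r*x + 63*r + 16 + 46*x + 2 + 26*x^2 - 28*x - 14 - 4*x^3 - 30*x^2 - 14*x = -81*r^3 + r^2*(117 - 45*x) + r*(32*x^2 - 8*x - 40) - 4*x^3 - 4*x^2 + 4*x + 4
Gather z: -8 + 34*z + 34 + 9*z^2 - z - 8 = 9*z^2 + 33*z + 18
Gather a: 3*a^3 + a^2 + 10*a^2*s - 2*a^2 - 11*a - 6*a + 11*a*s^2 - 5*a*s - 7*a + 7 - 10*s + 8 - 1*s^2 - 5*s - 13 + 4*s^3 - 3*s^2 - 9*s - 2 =3*a^3 + a^2*(10*s - 1) + a*(11*s^2 - 5*s - 24) + 4*s^3 - 4*s^2 - 24*s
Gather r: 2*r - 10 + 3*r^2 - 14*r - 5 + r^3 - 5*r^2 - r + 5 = r^3 - 2*r^2 - 13*r - 10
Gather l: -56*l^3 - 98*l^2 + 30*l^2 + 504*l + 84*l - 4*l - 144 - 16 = -56*l^3 - 68*l^2 + 584*l - 160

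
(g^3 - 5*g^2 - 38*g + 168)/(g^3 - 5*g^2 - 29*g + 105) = (g^2 + 2*g - 24)/(g^2 + 2*g - 15)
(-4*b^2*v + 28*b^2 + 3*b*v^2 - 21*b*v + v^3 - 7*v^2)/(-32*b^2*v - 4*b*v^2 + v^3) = (-b*v + 7*b + v^2 - 7*v)/(v*(-8*b + v))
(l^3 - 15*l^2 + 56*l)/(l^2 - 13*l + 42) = l*(l - 8)/(l - 6)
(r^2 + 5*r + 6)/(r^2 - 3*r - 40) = (r^2 + 5*r + 6)/(r^2 - 3*r - 40)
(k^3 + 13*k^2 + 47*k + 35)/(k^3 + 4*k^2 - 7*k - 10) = (k + 7)/(k - 2)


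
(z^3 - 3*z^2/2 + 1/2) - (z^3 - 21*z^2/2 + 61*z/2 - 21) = 9*z^2 - 61*z/2 + 43/2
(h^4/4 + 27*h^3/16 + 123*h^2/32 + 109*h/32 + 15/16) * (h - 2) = h^5/4 + 19*h^4/16 + 15*h^3/32 - 137*h^2/32 - 47*h/8 - 15/8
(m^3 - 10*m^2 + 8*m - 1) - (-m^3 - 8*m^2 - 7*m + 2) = 2*m^3 - 2*m^2 + 15*m - 3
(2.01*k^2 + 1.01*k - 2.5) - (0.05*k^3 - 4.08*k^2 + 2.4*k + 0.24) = -0.05*k^3 + 6.09*k^2 - 1.39*k - 2.74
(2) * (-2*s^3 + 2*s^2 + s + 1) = -4*s^3 + 4*s^2 + 2*s + 2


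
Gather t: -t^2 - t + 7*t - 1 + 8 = -t^2 + 6*t + 7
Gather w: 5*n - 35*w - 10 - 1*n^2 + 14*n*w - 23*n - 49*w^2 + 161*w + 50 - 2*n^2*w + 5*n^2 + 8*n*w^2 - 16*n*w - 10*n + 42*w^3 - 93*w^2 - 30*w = 4*n^2 - 28*n + 42*w^3 + w^2*(8*n - 142) + w*(-2*n^2 - 2*n + 96) + 40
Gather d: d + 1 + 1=d + 2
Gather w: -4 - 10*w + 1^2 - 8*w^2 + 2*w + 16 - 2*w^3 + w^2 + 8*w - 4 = -2*w^3 - 7*w^2 + 9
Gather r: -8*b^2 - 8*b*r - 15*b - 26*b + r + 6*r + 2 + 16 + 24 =-8*b^2 - 41*b + r*(7 - 8*b) + 42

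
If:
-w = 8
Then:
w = -8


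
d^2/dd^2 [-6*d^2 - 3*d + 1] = -12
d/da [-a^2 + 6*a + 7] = 6 - 2*a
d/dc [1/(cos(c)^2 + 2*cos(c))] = 2*(sin(c)/cos(c)^2 + tan(c))/(cos(c) + 2)^2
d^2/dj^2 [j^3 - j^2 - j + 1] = 6*j - 2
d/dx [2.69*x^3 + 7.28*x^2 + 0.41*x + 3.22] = 8.07*x^2 + 14.56*x + 0.41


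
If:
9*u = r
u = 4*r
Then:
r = 0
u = 0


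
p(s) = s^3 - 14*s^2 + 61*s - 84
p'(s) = 3*s^2 - 28*s + 61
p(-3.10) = -437.43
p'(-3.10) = 176.63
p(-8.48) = -2217.83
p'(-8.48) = 514.17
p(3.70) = 0.69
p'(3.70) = -1.53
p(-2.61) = -356.36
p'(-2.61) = 154.52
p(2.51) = -3.28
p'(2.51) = 9.62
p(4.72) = -2.82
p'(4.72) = -4.32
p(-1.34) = -193.28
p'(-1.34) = 103.91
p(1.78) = -14.14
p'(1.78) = 20.67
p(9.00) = 60.00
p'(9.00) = 52.00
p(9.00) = 60.00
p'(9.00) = 52.00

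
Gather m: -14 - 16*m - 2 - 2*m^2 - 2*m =-2*m^2 - 18*m - 16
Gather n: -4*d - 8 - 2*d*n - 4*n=-4*d + n*(-2*d - 4) - 8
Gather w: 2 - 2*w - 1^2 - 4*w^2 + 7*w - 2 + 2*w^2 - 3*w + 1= -2*w^2 + 2*w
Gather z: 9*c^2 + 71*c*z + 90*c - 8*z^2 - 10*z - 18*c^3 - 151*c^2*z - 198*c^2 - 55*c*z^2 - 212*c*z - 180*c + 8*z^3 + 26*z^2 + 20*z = -18*c^3 - 189*c^2 - 90*c + 8*z^3 + z^2*(18 - 55*c) + z*(-151*c^2 - 141*c + 10)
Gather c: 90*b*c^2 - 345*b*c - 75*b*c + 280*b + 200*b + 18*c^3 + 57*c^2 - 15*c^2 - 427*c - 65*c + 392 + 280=480*b + 18*c^3 + c^2*(90*b + 42) + c*(-420*b - 492) + 672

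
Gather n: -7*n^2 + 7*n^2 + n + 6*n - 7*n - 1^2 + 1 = 0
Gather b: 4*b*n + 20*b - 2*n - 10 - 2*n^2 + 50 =b*(4*n + 20) - 2*n^2 - 2*n + 40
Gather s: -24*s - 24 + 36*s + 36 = 12*s + 12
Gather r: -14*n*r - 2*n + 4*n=-14*n*r + 2*n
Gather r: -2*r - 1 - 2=-2*r - 3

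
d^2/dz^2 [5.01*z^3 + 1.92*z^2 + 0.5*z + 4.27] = 30.06*z + 3.84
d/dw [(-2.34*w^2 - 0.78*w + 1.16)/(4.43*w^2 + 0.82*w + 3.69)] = (1.5366*w^2 - 27.5468*w - 3.8294)/(19.6249*w^4 + 7.2652*w^3 + 33.3658*w^2 + 6.0516*w + 13.6161)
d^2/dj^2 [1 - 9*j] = 0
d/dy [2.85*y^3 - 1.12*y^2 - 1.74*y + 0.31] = 8.55*y^2 - 2.24*y - 1.74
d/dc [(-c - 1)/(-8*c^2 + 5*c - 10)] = (8*c^2 - 5*c - (c + 1)*(16*c - 5) + 10)/(8*c^2 - 5*c + 10)^2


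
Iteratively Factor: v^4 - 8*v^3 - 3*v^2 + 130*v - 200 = (v - 5)*(v^3 - 3*v^2 - 18*v + 40) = (v - 5)*(v - 2)*(v^2 - v - 20) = (v - 5)*(v - 2)*(v + 4)*(v - 5)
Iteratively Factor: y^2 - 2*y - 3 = (y - 3)*(y + 1)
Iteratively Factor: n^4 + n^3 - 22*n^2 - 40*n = (n + 4)*(n^3 - 3*n^2 - 10*n) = (n + 2)*(n + 4)*(n^2 - 5*n) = n*(n + 2)*(n + 4)*(n - 5)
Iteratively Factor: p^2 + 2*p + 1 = (p + 1)*(p + 1)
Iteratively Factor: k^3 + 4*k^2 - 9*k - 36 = (k - 3)*(k^2 + 7*k + 12) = (k - 3)*(k + 4)*(k + 3)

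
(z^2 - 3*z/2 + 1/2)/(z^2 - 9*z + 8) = (z - 1/2)/(z - 8)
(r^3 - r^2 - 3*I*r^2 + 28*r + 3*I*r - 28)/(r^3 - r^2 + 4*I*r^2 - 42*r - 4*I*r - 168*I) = (r^2 - r*(1 + 7*I) + 7*I)/(r^2 - r - 42)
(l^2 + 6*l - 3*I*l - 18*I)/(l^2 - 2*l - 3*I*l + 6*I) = (l + 6)/(l - 2)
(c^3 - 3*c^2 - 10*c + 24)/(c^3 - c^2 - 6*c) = (-c^3 + 3*c^2 + 10*c - 24)/(c*(-c^2 + c + 6))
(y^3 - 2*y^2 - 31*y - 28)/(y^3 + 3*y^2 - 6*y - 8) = (y - 7)/(y - 2)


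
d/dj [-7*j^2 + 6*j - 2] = 6 - 14*j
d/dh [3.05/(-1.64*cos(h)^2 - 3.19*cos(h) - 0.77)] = -(10.004*cos(h) + 9.7295)*sin(h)/(1.64*cos(h)^2 + 3.19*cos(h) + 0.77)^2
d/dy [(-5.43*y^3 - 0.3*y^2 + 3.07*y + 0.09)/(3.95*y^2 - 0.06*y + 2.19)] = (-21.4485*y^4 + 0.6516*y^3 - 47.7836*y^2 - 2.025*y + 6.7287)/(15.6025*y^4 - 0.474*y^3 + 17.3046*y^2 - 0.2628*y + 4.7961)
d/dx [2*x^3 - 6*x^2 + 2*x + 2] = 6*x^2 - 12*x + 2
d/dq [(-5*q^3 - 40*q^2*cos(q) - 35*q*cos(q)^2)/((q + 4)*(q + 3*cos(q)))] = 5*(-q*(q + 4)*(3*sin(q) - 1)*(q^2 + 8*q*cos(q) + 7*cos(q)^2) + q*(q + 3*cos(q))*(q^2 + 8*q*cos(q) + 7*cos(q)^2) + (q + 4)*(q + 3*cos(q))*(8*q^2*sin(q) - 3*q^2 + 7*q*sin(2*q) - 16*q*cos(q) - 7*cos(q)^2))/((q + 4)^2*(q + 3*cos(q))^2)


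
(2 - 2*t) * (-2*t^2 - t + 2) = 4*t^3 - 2*t^2 - 6*t + 4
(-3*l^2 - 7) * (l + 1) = -3*l^3 - 3*l^2 - 7*l - 7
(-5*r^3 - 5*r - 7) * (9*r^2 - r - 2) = -45*r^5 + 5*r^4 - 35*r^3 - 58*r^2 + 17*r + 14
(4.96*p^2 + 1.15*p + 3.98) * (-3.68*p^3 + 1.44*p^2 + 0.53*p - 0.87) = -18.2528*p^5 + 2.9104*p^4 - 10.3616*p^3 + 2.0255*p^2 + 1.1089*p - 3.4626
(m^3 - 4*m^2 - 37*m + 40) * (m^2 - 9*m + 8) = m^5 - 13*m^4 + 7*m^3 + 341*m^2 - 656*m + 320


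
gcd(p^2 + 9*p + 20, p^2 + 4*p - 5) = p + 5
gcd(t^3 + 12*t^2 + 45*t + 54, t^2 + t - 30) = t + 6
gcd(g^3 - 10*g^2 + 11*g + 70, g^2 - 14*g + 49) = g - 7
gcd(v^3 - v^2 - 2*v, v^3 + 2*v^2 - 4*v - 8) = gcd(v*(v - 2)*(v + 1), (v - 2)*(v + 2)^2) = v - 2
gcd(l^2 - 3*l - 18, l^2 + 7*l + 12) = l + 3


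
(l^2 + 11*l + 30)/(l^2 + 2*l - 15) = (l + 6)/(l - 3)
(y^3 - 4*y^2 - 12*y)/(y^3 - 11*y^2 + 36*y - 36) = y*(y + 2)/(y^2 - 5*y + 6)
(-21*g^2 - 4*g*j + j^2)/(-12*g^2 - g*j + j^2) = (7*g - j)/(4*g - j)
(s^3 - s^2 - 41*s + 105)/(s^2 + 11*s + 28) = (s^2 - 8*s + 15)/(s + 4)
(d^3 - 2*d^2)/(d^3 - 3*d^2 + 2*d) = d/(d - 1)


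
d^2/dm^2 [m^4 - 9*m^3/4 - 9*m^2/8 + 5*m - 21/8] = 12*m^2 - 27*m/2 - 9/4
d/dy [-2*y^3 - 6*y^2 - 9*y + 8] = -6*y^2 - 12*y - 9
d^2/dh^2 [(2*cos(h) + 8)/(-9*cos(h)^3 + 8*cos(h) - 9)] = 2*(-2*(cos(h) + 4)*(27*cos(h)^2 - 8)^2*sin(h)^2 + (9*cos(h)^3 - 8*cos(h) + 9)^2*cos(h) + (9*cos(h)^3 - 8*cos(h) + 9)*(-135*(1 - cos(2*h))^2 + 20*cos(h) - 276*cos(2*h) - 324*cos(3*h) + 200)/4)/(9*cos(h)^3 - 8*cos(h) + 9)^3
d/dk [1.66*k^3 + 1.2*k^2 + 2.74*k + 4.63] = 4.98*k^2 + 2.4*k + 2.74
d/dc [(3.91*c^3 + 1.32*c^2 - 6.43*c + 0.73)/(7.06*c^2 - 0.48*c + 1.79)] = (27.6046*c^4 - 3.7536*c^3 + 65.7589*c^2 - 5.582*c - 11.1593)/(49.8436*c^4 - 6.7776*c^3 + 25.5052*c^2 - 1.7184*c + 3.2041)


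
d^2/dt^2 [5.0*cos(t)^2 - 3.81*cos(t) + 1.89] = 3.81*cos(t) - 10.0*cos(2*t)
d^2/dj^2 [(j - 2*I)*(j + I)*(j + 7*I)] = 6*j + 12*I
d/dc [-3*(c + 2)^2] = -6*c - 12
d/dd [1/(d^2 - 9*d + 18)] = (9 - 2*d)/(d^2 - 9*d + 18)^2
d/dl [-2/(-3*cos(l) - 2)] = 6*sin(l)/(3*cos(l) + 2)^2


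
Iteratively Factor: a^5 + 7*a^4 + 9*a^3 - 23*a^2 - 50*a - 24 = (a + 1)*(a^4 + 6*a^3 + 3*a^2 - 26*a - 24) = (a - 2)*(a + 1)*(a^3 + 8*a^2 + 19*a + 12) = (a - 2)*(a + 1)*(a + 3)*(a^2 + 5*a + 4) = (a - 2)*(a + 1)^2*(a + 3)*(a + 4)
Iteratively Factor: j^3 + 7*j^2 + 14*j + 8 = (j + 1)*(j^2 + 6*j + 8) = (j + 1)*(j + 2)*(j + 4)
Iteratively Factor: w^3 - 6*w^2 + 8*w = (w)*(w^2 - 6*w + 8) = w*(w - 2)*(w - 4)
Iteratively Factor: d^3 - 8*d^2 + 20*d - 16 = (d - 2)*(d^2 - 6*d + 8) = (d - 2)^2*(d - 4)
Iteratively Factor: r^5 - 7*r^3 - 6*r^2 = (r)*(r^4 - 7*r^2 - 6*r) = r*(r + 2)*(r^3 - 2*r^2 - 3*r) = r*(r + 1)*(r + 2)*(r^2 - 3*r) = r*(r - 3)*(r + 1)*(r + 2)*(r)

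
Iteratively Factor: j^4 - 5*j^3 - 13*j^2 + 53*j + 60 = (j - 5)*(j^3 - 13*j - 12) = (j - 5)*(j + 3)*(j^2 - 3*j - 4) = (j - 5)*(j - 4)*(j + 3)*(j + 1)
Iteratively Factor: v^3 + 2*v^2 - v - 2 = (v + 2)*(v^2 - 1) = (v + 1)*(v + 2)*(v - 1)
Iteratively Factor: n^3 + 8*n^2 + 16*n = (n)*(n^2 + 8*n + 16) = n*(n + 4)*(n + 4)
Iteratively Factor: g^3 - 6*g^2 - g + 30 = (g - 3)*(g^2 - 3*g - 10) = (g - 5)*(g - 3)*(g + 2)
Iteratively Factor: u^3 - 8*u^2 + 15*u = (u)*(u^2 - 8*u + 15) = u*(u - 5)*(u - 3)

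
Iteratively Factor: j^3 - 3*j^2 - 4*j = (j + 1)*(j^2 - 4*j) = j*(j + 1)*(j - 4)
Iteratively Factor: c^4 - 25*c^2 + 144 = (c + 3)*(c^3 - 3*c^2 - 16*c + 48) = (c - 4)*(c + 3)*(c^2 + c - 12) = (c - 4)*(c - 3)*(c + 3)*(c + 4)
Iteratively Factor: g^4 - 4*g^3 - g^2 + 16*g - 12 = (g + 2)*(g^3 - 6*g^2 + 11*g - 6) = (g - 1)*(g + 2)*(g^2 - 5*g + 6) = (g - 3)*(g - 1)*(g + 2)*(g - 2)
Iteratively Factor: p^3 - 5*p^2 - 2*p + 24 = (p - 3)*(p^2 - 2*p - 8) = (p - 3)*(p + 2)*(p - 4)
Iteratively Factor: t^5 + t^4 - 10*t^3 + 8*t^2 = (t - 1)*(t^4 + 2*t^3 - 8*t^2) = (t - 1)*(t + 4)*(t^3 - 2*t^2) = (t - 2)*(t - 1)*(t + 4)*(t^2) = t*(t - 2)*(t - 1)*(t + 4)*(t)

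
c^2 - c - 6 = (c - 3)*(c + 2)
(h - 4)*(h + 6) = h^2 + 2*h - 24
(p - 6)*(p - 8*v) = p^2 - 8*p*v - 6*p + 48*v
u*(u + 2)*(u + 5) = u^3 + 7*u^2 + 10*u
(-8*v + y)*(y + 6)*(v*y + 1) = -8*v^2*y^2 - 48*v^2*y + v*y^3 + 6*v*y^2 - 8*v*y - 48*v + y^2 + 6*y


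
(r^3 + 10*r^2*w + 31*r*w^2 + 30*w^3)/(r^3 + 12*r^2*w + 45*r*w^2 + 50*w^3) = (r + 3*w)/(r + 5*w)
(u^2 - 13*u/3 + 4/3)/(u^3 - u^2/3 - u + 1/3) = (u - 4)/(u^2 - 1)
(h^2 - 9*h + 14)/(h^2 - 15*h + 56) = (h - 2)/(h - 8)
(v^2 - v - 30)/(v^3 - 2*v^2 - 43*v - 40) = (v - 6)/(v^2 - 7*v - 8)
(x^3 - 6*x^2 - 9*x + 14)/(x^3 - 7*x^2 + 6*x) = (x^2 - 5*x - 14)/(x*(x - 6))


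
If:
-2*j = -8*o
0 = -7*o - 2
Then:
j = -8/7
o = -2/7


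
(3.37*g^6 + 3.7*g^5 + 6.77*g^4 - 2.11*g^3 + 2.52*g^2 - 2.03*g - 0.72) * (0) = 0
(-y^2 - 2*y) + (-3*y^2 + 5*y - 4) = -4*y^2 + 3*y - 4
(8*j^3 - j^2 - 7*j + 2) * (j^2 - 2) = 8*j^5 - j^4 - 23*j^3 + 4*j^2 + 14*j - 4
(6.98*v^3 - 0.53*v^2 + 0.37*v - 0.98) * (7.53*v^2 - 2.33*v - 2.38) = 52.5594*v^5 - 20.2543*v^4 - 12.5914*v^3 - 6.9801*v^2 + 1.4028*v + 2.3324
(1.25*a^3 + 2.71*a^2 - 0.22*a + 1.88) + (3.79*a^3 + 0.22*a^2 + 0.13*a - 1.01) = 5.04*a^3 + 2.93*a^2 - 0.09*a + 0.87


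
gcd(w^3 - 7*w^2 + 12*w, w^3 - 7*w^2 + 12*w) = w^3 - 7*w^2 + 12*w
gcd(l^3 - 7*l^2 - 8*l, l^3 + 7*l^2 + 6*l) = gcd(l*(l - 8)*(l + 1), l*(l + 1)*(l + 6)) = l^2 + l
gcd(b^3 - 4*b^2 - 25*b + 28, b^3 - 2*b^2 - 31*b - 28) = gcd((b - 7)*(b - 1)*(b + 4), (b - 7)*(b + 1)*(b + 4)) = b^2 - 3*b - 28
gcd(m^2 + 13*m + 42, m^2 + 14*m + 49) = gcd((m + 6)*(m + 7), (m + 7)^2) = m + 7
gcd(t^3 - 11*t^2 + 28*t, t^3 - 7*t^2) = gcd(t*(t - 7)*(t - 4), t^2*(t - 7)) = t^2 - 7*t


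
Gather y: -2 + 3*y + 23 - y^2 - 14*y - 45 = -y^2 - 11*y - 24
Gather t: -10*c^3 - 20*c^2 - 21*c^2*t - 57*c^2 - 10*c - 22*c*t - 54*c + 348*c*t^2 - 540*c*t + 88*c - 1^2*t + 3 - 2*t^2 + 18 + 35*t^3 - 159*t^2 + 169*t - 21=-10*c^3 - 77*c^2 + 24*c + 35*t^3 + t^2*(348*c - 161) + t*(-21*c^2 - 562*c + 168)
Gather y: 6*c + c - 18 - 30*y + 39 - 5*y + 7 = 7*c - 35*y + 28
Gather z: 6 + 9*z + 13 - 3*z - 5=6*z + 14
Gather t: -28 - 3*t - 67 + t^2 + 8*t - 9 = t^2 + 5*t - 104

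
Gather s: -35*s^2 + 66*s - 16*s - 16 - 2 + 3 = -35*s^2 + 50*s - 15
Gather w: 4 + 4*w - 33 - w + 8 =3*w - 21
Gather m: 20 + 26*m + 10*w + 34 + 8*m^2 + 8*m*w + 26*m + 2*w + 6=8*m^2 + m*(8*w + 52) + 12*w + 60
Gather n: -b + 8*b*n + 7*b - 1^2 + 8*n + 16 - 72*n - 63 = 6*b + n*(8*b - 64) - 48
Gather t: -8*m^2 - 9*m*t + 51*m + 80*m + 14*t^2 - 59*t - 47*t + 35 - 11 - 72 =-8*m^2 + 131*m + 14*t^2 + t*(-9*m - 106) - 48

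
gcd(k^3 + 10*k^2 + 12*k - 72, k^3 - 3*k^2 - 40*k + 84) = k^2 + 4*k - 12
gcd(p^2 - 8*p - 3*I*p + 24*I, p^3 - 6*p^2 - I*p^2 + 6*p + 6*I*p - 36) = p - 3*I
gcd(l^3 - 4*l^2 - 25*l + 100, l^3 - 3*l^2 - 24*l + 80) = l^2 + l - 20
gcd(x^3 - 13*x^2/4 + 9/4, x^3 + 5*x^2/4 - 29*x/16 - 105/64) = x + 3/4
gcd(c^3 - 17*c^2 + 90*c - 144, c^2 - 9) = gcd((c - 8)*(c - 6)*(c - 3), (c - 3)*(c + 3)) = c - 3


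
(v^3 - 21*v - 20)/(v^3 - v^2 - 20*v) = (v + 1)/v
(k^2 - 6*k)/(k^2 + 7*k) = (k - 6)/(k + 7)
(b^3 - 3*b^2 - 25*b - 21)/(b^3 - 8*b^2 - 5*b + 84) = (b + 1)/(b - 4)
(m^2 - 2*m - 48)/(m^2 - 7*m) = (m^2 - 2*m - 48)/(m*(m - 7))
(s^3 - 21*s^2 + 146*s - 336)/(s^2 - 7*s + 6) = (s^2 - 15*s + 56)/(s - 1)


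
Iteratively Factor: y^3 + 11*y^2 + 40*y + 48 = (y + 3)*(y^2 + 8*y + 16) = (y + 3)*(y + 4)*(y + 4)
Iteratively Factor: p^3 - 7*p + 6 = (p + 3)*(p^2 - 3*p + 2) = (p - 2)*(p + 3)*(p - 1)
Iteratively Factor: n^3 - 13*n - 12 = (n + 3)*(n^2 - 3*n - 4) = (n - 4)*(n + 3)*(n + 1)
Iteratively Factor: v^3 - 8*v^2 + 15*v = (v)*(v^2 - 8*v + 15) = v*(v - 5)*(v - 3)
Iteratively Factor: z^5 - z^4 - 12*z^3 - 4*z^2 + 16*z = (z + 2)*(z^4 - 3*z^3 - 6*z^2 + 8*z) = (z - 1)*(z + 2)*(z^3 - 2*z^2 - 8*z) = (z - 4)*(z - 1)*(z + 2)*(z^2 + 2*z) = z*(z - 4)*(z - 1)*(z + 2)*(z + 2)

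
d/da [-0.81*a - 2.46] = -0.810000000000000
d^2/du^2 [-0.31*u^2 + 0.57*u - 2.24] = -0.620000000000000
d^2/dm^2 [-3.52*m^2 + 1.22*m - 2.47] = -7.04000000000000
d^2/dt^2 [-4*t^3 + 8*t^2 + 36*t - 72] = 16 - 24*t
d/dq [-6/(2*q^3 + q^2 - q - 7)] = 6*(6*q^2 + 2*q - 1)/(2*q^3 + q^2 - q - 7)^2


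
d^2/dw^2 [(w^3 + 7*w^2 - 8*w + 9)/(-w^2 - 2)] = 10*(2*w^3 + 3*w^2 - 12*w - 2)/(w^6 + 6*w^4 + 12*w^2 + 8)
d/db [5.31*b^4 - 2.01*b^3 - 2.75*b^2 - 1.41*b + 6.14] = 21.24*b^3 - 6.03*b^2 - 5.5*b - 1.41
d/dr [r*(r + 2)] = 2*r + 2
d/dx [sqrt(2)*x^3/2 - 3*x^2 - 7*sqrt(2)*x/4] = 3*sqrt(2)*x^2/2 - 6*x - 7*sqrt(2)/4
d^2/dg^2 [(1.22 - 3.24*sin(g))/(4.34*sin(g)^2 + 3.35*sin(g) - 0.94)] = (61.027344*sin(g)^5 - 139.024088*sin(g)^4 - 95.960004*sin(g)^3 + 114.479454*sin(g)^2 + 26.13914*sin(g) + 16.9316039999999)/(4.34*sin(g)^2 + 3.35*sin(g) - 0.94)^3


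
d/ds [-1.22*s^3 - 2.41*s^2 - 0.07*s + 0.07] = -3.66*s^2 - 4.82*s - 0.07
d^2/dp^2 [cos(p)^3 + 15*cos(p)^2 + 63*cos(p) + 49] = -255*cos(p)/4 - 30*cos(2*p) - 9*cos(3*p)/4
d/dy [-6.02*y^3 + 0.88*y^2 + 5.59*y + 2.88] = -18.06*y^2 + 1.76*y + 5.59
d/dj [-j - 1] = -1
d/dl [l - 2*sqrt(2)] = 1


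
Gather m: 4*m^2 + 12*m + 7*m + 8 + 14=4*m^2 + 19*m + 22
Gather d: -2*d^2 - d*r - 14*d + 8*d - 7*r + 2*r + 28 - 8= -2*d^2 + d*(-r - 6) - 5*r + 20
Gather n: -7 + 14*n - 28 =14*n - 35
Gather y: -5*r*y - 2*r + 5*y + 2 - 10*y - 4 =-2*r + y*(-5*r - 5) - 2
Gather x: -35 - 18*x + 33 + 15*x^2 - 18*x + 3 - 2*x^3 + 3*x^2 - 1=-2*x^3 + 18*x^2 - 36*x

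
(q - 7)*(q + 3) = q^2 - 4*q - 21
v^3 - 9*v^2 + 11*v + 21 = (v - 7)*(v - 3)*(v + 1)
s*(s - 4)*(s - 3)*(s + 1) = s^4 - 6*s^3 + 5*s^2 + 12*s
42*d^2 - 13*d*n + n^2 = (-7*d + n)*(-6*d + n)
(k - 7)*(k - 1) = k^2 - 8*k + 7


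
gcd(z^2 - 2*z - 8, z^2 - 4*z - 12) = z + 2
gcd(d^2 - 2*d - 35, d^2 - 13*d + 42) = d - 7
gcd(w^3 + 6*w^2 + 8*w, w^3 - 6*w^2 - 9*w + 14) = w + 2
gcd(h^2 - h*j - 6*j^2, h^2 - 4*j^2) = h + 2*j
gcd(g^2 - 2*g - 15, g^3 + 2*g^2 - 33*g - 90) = g + 3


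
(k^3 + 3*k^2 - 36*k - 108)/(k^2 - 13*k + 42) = (k^2 + 9*k + 18)/(k - 7)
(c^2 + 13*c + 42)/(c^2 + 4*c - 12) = (c + 7)/(c - 2)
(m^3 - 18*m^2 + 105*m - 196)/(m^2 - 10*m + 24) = (m^2 - 14*m + 49)/(m - 6)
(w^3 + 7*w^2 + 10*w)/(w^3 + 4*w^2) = (w^2 + 7*w + 10)/(w*(w + 4))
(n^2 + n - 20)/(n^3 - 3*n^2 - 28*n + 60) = (n - 4)/(n^2 - 8*n + 12)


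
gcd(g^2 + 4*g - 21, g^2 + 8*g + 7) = g + 7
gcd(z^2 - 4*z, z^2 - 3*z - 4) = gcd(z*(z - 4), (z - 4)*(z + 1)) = z - 4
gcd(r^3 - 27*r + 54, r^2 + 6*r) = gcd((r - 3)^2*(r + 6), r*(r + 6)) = r + 6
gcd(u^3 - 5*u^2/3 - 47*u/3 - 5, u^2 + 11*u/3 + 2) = u + 3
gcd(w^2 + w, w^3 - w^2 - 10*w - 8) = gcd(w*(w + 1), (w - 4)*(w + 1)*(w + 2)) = w + 1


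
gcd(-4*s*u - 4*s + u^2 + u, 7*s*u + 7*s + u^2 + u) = u + 1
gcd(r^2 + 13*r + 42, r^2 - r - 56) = r + 7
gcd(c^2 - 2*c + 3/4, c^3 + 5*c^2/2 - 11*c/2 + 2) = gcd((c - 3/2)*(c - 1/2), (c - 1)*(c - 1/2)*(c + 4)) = c - 1/2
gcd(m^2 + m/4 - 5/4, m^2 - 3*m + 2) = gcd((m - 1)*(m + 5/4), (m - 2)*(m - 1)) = m - 1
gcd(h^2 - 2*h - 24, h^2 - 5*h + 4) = 1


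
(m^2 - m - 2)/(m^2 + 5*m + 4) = (m - 2)/(m + 4)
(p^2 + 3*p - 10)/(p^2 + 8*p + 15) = (p - 2)/(p + 3)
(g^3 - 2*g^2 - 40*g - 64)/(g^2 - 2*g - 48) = (g^2 + 6*g + 8)/(g + 6)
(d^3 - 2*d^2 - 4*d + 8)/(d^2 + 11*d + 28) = (d^3 - 2*d^2 - 4*d + 8)/(d^2 + 11*d + 28)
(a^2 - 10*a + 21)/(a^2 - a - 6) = (a - 7)/(a + 2)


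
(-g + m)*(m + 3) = -g*m - 3*g + m^2 + 3*m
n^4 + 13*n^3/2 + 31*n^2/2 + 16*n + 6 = (n + 1)*(n + 3/2)*(n + 2)^2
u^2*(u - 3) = u^3 - 3*u^2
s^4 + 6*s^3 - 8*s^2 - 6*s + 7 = (s - 1)^2*(s + 1)*(s + 7)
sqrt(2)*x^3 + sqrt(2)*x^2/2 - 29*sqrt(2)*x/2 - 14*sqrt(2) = (x - 4)*(x + 7/2)*(sqrt(2)*x + sqrt(2))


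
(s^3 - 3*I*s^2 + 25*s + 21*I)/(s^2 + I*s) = s - 4*I + 21/s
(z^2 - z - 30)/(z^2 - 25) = (z - 6)/(z - 5)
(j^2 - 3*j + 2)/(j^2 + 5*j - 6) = (j - 2)/(j + 6)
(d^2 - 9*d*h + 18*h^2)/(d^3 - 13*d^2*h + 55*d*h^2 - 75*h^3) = (d - 6*h)/(d^2 - 10*d*h + 25*h^2)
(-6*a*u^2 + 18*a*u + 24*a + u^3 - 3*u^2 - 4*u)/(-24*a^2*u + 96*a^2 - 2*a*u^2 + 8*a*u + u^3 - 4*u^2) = (u + 1)/(4*a + u)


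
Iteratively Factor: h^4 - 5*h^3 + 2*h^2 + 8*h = (h - 4)*(h^3 - h^2 - 2*h) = h*(h - 4)*(h^2 - h - 2) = h*(h - 4)*(h + 1)*(h - 2)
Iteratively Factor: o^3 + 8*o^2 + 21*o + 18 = (o + 3)*(o^2 + 5*o + 6) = (o + 3)^2*(o + 2)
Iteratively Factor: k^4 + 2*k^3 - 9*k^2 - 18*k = (k + 2)*(k^3 - 9*k) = (k - 3)*(k + 2)*(k^2 + 3*k) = (k - 3)*(k + 2)*(k + 3)*(k)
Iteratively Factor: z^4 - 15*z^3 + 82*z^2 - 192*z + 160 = (z - 4)*(z^3 - 11*z^2 + 38*z - 40) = (z - 5)*(z - 4)*(z^2 - 6*z + 8) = (z - 5)*(z - 4)^2*(z - 2)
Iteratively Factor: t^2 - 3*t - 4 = (t - 4)*(t + 1)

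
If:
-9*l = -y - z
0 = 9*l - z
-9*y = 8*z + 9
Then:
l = -1/8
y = 0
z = -9/8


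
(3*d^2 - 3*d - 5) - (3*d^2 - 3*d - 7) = 2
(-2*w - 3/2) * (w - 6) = -2*w^2 + 21*w/2 + 9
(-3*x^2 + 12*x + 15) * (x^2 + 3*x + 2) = -3*x^4 + 3*x^3 + 45*x^2 + 69*x + 30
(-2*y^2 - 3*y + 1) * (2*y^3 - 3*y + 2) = -4*y^5 - 6*y^4 + 8*y^3 + 5*y^2 - 9*y + 2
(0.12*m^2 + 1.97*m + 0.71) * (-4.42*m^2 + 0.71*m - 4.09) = -0.5304*m^4 - 8.6222*m^3 - 2.2303*m^2 - 7.5532*m - 2.9039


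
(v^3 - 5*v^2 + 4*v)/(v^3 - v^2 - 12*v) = (v - 1)/(v + 3)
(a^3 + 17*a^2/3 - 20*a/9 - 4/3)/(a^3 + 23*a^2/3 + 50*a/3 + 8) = (9*a^3 + 51*a^2 - 20*a - 12)/(3*(3*a^3 + 23*a^2 + 50*a + 24))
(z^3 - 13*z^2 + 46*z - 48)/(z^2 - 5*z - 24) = (z^2 - 5*z + 6)/(z + 3)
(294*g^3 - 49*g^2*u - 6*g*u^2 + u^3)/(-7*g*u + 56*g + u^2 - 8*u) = (-42*g^2 + g*u + u^2)/(u - 8)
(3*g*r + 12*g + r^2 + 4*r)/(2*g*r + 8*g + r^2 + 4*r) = (3*g + r)/(2*g + r)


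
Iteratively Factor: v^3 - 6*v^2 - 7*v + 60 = (v - 4)*(v^2 - 2*v - 15) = (v - 5)*(v - 4)*(v + 3)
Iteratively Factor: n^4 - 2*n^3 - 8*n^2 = (n - 4)*(n^3 + 2*n^2) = n*(n - 4)*(n^2 + 2*n) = n*(n - 4)*(n + 2)*(n)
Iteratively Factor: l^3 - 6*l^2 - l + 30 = (l - 5)*(l^2 - l - 6) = (l - 5)*(l + 2)*(l - 3)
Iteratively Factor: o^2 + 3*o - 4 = (o - 1)*(o + 4)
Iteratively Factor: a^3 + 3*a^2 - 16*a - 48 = (a + 3)*(a^2 - 16) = (a + 3)*(a + 4)*(a - 4)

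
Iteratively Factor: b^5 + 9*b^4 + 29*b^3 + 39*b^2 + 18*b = (b + 2)*(b^4 + 7*b^3 + 15*b^2 + 9*b) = (b + 2)*(b + 3)*(b^3 + 4*b^2 + 3*b) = (b + 1)*(b + 2)*(b + 3)*(b^2 + 3*b) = (b + 1)*(b + 2)*(b + 3)^2*(b)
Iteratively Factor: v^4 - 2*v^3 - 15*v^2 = (v)*(v^3 - 2*v^2 - 15*v) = v*(v + 3)*(v^2 - 5*v) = v*(v - 5)*(v + 3)*(v)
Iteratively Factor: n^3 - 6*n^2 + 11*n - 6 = (n - 2)*(n^2 - 4*n + 3) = (n - 2)*(n - 1)*(n - 3)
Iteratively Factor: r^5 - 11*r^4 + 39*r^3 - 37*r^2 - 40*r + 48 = (r - 1)*(r^4 - 10*r^3 + 29*r^2 - 8*r - 48) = (r - 1)*(r + 1)*(r^3 - 11*r^2 + 40*r - 48) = (r - 4)*(r - 1)*(r + 1)*(r^2 - 7*r + 12) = (r - 4)*(r - 3)*(r - 1)*(r + 1)*(r - 4)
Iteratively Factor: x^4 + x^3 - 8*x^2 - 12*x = (x)*(x^3 + x^2 - 8*x - 12) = x*(x + 2)*(x^2 - x - 6) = x*(x - 3)*(x + 2)*(x + 2)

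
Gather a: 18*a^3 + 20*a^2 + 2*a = 18*a^3 + 20*a^2 + 2*a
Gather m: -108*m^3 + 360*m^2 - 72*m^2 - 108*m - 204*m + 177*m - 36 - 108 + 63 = -108*m^3 + 288*m^2 - 135*m - 81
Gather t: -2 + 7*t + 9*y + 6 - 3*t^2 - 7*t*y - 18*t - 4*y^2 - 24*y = -3*t^2 + t*(-7*y - 11) - 4*y^2 - 15*y + 4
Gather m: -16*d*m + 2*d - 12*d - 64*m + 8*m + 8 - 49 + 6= -10*d + m*(-16*d - 56) - 35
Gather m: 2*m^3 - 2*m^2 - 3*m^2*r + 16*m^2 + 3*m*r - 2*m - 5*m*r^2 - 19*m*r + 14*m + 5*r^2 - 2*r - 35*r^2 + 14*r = 2*m^3 + m^2*(14 - 3*r) + m*(-5*r^2 - 16*r + 12) - 30*r^2 + 12*r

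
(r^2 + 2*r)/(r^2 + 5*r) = (r + 2)/(r + 5)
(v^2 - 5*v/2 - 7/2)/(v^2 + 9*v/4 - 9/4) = 2*(2*v^2 - 5*v - 7)/(4*v^2 + 9*v - 9)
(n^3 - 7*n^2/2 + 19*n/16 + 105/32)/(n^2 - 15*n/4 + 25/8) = (16*n^2 - 16*n - 21)/(4*(4*n - 5))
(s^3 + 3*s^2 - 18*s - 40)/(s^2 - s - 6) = (s^2 + s - 20)/(s - 3)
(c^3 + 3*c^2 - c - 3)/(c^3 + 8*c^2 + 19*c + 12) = (c - 1)/(c + 4)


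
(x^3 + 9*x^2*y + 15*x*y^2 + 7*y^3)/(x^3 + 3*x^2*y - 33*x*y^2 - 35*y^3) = (x + y)/(x - 5*y)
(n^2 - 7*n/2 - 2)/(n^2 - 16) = (n + 1/2)/(n + 4)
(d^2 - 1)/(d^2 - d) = (d + 1)/d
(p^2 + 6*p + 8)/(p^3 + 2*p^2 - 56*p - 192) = (p + 2)/(p^2 - 2*p - 48)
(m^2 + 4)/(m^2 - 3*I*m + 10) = (m - 2*I)/(m - 5*I)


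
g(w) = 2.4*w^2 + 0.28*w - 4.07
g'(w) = 4.8*w + 0.28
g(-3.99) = 33.02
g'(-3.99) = -18.87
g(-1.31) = -0.32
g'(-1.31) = -6.01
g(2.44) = 10.90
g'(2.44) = 11.99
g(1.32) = 0.48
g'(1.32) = 6.62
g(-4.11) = 35.32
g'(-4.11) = -19.45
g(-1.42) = 0.37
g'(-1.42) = -6.54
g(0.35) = -3.68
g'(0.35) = 1.96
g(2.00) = 6.09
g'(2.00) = 9.88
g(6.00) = 84.01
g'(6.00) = 29.08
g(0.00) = -4.07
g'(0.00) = 0.28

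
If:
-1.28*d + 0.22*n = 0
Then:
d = 0.171875*n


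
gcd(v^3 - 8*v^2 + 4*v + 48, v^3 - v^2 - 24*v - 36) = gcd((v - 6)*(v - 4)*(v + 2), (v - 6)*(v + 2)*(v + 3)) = v^2 - 4*v - 12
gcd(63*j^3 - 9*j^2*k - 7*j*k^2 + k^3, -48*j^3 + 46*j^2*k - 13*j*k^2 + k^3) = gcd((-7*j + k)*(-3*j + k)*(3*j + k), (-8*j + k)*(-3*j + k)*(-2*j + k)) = 3*j - k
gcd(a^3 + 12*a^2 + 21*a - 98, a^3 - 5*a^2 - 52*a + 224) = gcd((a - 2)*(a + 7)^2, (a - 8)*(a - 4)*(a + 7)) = a + 7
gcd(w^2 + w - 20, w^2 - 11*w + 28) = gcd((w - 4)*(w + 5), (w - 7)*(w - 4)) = w - 4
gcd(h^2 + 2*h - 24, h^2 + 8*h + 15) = 1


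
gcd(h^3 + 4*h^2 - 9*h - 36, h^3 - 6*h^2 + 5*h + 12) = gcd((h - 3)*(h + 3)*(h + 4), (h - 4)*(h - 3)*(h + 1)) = h - 3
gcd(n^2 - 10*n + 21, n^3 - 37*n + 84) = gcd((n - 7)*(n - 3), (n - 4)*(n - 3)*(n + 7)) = n - 3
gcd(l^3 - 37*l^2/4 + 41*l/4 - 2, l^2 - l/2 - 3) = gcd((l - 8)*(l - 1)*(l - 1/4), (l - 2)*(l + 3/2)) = 1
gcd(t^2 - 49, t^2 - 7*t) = t - 7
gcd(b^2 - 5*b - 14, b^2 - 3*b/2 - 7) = b + 2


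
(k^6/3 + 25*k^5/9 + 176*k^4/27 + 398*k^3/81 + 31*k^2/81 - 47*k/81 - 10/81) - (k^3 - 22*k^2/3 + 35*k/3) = k^6/3 + 25*k^5/9 + 176*k^4/27 + 317*k^3/81 + 625*k^2/81 - 992*k/81 - 10/81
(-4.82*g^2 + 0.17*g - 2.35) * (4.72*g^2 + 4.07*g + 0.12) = -22.7504*g^4 - 18.815*g^3 - 10.9785*g^2 - 9.5441*g - 0.282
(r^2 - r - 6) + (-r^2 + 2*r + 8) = r + 2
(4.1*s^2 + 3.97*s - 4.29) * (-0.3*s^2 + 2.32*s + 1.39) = -1.23*s^4 + 8.321*s^3 + 16.1964*s^2 - 4.4345*s - 5.9631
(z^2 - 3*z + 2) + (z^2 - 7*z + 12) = 2*z^2 - 10*z + 14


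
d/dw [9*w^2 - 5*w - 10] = 18*w - 5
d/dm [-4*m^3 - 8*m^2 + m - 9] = -12*m^2 - 16*m + 1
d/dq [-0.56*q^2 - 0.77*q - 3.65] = -1.12*q - 0.77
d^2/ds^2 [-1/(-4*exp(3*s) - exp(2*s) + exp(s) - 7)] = ((-36*exp(2*s) - 4*exp(s) + 1)*(4*exp(3*s) + exp(2*s) - exp(s) + 7) + 2*(12*exp(2*s) + 2*exp(s) - 1)^2*exp(s))*exp(s)/(4*exp(3*s) + exp(2*s) - exp(s) + 7)^3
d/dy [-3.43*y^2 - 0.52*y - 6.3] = -6.86*y - 0.52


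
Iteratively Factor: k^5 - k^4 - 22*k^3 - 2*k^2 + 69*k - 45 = (k - 1)*(k^4 - 22*k^2 - 24*k + 45) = (k - 5)*(k - 1)*(k^3 + 5*k^2 + 3*k - 9) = (k - 5)*(k - 1)*(k + 3)*(k^2 + 2*k - 3) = (k - 5)*(k - 1)^2*(k + 3)*(k + 3)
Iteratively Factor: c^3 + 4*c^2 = (c + 4)*(c^2) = c*(c + 4)*(c)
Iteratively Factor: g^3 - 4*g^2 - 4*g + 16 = (g - 4)*(g^2 - 4) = (g - 4)*(g + 2)*(g - 2)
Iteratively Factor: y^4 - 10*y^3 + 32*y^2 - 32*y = (y - 4)*(y^3 - 6*y^2 + 8*y) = y*(y - 4)*(y^2 - 6*y + 8) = y*(y - 4)^2*(y - 2)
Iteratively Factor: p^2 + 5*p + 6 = (p + 3)*(p + 2)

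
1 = 1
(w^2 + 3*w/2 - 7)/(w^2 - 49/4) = 2*(w - 2)/(2*w - 7)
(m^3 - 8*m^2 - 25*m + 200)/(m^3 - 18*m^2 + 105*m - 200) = (m + 5)/(m - 5)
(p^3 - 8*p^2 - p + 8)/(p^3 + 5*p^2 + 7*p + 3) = (p^2 - 9*p + 8)/(p^2 + 4*p + 3)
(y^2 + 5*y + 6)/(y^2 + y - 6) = (y + 2)/(y - 2)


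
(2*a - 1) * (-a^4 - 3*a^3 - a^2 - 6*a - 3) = -2*a^5 - 5*a^4 + a^3 - 11*a^2 + 3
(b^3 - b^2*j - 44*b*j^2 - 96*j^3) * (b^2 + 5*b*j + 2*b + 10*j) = b^5 + 4*b^4*j + 2*b^4 - 49*b^3*j^2 + 8*b^3*j - 316*b^2*j^3 - 98*b^2*j^2 - 480*b*j^4 - 632*b*j^3 - 960*j^4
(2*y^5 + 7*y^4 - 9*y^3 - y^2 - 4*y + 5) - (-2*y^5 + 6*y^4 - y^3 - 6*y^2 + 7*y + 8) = 4*y^5 + y^4 - 8*y^3 + 5*y^2 - 11*y - 3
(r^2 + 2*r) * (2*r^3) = 2*r^5 + 4*r^4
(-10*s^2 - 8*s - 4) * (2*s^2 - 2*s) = -20*s^4 + 4*s^3 + 8*s^2 + 8*s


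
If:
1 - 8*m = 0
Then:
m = 1/8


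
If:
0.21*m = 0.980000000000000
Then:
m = 4.67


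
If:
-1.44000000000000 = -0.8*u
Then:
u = 1.80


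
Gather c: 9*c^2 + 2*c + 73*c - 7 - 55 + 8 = 9*c^2 + 75*c - 54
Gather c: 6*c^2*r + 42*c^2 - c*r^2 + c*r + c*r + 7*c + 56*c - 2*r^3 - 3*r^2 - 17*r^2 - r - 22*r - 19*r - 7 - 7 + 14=c^2*(6*r + 42) + c*(-r^2 + 2*r + 63) - 2*r^3 - 20*r^2 - 42*r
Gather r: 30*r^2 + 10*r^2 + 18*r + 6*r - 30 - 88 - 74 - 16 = 40*r^2 + 24*r - 208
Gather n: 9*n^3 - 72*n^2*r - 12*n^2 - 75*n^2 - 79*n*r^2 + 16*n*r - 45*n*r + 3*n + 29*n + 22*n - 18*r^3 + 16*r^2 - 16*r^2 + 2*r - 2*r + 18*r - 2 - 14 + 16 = 9*n^3 + n^2*(-72*r - 87) + n*(-79*r^2 - 29*r + 54) - 18*r^3 + 18*r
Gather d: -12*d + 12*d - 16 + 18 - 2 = 0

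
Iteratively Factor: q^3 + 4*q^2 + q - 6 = (q - 1)*(q^2 + 5*q + 6) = (q - 1)*(q + 2)*(q + 3)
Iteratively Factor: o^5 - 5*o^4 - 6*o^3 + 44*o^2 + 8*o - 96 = (o - 3)*(o^4 - 2*o^3 - 12*o^2 + 8*o + 32) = (o - 3)*(o + 2)*(o^3 - 4*o^2 - 4*o + 16) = (o - 4)*(o - 3)*(o + 2)*(o^2 - 4) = (o - 4)*(o - 3)*(o - 2)*(o + 2)*(o + 2)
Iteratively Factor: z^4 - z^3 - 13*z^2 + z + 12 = (z + 3)*(z^3 - 4*z^2 - z + 4) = (z - 1)*(z + 3)*(z^2 - 3*z - 4) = (z - 1)*(z + 1)*(z + 3)*(z - 4)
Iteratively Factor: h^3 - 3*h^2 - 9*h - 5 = (h + 1)*(h^2 - 4*h - 5) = (h + 1)^2*(h - 5)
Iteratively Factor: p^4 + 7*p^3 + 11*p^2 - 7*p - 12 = (p + 4)*(p^3 + 3*p^2 - p - 3) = (p + 3)*(p + 4)*(p^2 - 1) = (p - 1)*(p + 3)*(p + 4)*(p + 1)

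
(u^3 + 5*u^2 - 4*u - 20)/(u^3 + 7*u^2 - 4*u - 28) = (u + 5)/(u + 7)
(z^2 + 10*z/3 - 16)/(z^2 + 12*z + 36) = (z - 8/3)/(z + 6)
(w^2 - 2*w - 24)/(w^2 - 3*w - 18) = (w + 4)/(w + 3)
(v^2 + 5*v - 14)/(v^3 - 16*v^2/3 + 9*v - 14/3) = 3*(v + 7)/(3*v^2 - 10*v + 7)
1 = 1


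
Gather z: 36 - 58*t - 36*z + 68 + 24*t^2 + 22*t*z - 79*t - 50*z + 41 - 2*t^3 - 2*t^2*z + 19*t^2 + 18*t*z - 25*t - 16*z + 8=-2*t^3 + 43*t^2 - 162*t + z*(-2*t^2 + 40*t - 102) + 153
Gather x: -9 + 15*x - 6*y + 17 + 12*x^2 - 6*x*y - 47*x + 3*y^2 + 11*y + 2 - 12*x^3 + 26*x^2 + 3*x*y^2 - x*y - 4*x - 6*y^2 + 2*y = -12*x^3 + 38*x^2 + x*(3*y^2 - 7*y - 36) - 3*y^2 + 7*y + 10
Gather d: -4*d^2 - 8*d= -4*d^2 - 8*d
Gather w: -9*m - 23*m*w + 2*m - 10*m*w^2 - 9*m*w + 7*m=-10*m*w^2 - 32*m*w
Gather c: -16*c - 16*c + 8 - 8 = -32*c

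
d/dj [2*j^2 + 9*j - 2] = 4*j + 9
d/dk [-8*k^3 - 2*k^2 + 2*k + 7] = -24*k^2 - 4*k + 2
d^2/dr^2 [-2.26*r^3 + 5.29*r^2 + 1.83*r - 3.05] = 10.58 - 13.56*r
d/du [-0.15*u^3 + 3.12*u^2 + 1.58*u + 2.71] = -0.45*u^2 + 6.24*u + 1.58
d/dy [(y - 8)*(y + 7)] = 2*y - 1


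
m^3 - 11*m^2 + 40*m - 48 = (m - 4)^2*(m - 3)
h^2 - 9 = (h - 3)*(h + 3)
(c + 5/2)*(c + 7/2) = c^2 + 6*c + 35/4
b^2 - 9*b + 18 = (b - 6)*(b - 3)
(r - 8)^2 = r^2 - 16*r + 64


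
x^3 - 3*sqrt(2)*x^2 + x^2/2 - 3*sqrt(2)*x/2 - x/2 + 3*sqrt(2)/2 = (x - 1/2)*(x + 1)*(x - 3*sqrt(2))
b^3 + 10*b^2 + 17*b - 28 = (b - 1)*(b + 4)*(b + 7)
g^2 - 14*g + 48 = (g - 8)*(g - 6)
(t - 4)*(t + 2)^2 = t^3 - 12*t - 16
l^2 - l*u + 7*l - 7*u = (l + 7)*(l - u)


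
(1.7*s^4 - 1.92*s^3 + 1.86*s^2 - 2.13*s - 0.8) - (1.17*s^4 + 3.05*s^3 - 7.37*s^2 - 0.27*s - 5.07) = 0.53*s^4 - 4.97*s^3 + 9.23*s^2 - 1.86*s + 4.27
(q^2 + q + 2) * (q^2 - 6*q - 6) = q^4 - 5*q^3 - 10*q^2 - 18*q - 12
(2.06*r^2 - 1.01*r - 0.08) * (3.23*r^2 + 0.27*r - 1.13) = 6.6538*r^4 - 2.7061*r^3 - 2.8589*r^2 + 1.1197*r + 0.0904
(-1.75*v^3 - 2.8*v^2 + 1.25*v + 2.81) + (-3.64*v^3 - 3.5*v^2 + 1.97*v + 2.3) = -5.39*v^3 - 6.3*v^2 + 3.22*v + 5.11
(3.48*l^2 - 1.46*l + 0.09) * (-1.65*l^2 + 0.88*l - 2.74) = -5.742*l^4 + 5.4714*l^3 - 10.9685*l^2 + 4.0796*l - 0.2466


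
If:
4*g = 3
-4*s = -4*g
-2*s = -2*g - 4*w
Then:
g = 3/4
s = 3/4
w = 0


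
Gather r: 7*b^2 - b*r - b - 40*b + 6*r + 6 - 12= 7*b^2 - 41*b + r*(6 - b) - 6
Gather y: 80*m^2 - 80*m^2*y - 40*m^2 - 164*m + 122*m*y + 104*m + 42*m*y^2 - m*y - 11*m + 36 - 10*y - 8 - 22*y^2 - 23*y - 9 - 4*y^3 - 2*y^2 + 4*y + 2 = 40*m^2 - 71*m - 4*y^3 + y^2*(42*m - 24) + y*(-80*m^2 + 121*m - 29) + 21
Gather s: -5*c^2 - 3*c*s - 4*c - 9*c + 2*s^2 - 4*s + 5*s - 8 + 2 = -5*c^2 - 13*c + 2*s^2 + s*(1 - 3*c) - 6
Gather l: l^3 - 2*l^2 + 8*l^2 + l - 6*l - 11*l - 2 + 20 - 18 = l^3 + 6*l^2 - 16*l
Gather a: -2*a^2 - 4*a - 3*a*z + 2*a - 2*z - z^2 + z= -2*a^2 + a*(-3*z - 2) - z^2 - z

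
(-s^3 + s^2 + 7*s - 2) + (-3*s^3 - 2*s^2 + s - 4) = -4*s^3 - s^2 + 8*s - 6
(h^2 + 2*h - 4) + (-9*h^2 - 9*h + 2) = -8*h^2 - 7*h - 2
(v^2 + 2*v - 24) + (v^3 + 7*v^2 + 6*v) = v^3 + 8*v^2 + 8*v - 24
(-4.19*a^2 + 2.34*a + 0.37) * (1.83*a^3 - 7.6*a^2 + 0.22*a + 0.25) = -7.6677*a^5 + 36.1262*a^4 - 18.0287*a^3 - 3.3447*a^2 + 0.6664*a + 0.0925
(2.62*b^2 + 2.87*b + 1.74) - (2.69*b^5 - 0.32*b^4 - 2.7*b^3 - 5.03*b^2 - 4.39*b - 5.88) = -2.69*b^5 + 0.32*b^4 + 2.7*b^3 + 7.65*b^2 + 7.26*b + 7.62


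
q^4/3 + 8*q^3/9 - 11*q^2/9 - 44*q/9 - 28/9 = (q/3 + 1/3)*(q - 7/3)*(q + 2)^2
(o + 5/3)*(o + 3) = o^2 + 14*o/3 + 5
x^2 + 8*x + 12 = (x + 2)*(x + 6)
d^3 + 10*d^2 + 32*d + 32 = (d + 2)*(d + 4)^2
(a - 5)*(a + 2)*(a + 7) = a^3 + 4*a^2 - 31*a - 70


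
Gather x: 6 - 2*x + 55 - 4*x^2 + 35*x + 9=-4*x^2 + 33*x + 70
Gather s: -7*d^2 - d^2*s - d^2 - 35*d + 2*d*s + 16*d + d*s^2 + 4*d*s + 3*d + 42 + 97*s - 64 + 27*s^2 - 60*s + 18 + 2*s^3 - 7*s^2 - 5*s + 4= -8*d^2 - 16*d + 2*s^3 + s^2*(d + 20) + s*(-d^2 + 6*d + 32)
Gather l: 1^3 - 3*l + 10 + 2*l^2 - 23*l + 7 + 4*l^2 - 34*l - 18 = 6*l^2 - 60*l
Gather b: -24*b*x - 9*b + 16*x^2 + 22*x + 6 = b*(-24*x - 9) + 16*x^2 + 22*x + 6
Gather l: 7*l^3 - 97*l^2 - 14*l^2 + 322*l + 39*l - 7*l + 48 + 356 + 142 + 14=7*l^3 - 111*l^2 + 354*l + 560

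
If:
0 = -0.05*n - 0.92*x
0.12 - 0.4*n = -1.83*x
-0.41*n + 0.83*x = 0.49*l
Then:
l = -0.22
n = 0.24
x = -0.01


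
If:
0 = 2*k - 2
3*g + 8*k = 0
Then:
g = -8/3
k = 1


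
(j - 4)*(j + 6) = j^2 + 2*j - 24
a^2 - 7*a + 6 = (a - 6)*(a - 1)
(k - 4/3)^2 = k^2 - 8*k/3 + 16/9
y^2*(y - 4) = y^3 - 4*y^2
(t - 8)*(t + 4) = t^2 - 4*t - 32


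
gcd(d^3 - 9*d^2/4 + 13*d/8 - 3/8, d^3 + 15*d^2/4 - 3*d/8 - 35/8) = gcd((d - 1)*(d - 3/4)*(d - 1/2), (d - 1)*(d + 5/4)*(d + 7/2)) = d - 1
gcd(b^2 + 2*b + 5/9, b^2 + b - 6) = 1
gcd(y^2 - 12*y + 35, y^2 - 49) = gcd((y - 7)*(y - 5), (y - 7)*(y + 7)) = y - 7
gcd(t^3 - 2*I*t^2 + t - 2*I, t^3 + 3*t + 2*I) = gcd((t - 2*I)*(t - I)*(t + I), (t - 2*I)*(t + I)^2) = t^2 - I*t + 2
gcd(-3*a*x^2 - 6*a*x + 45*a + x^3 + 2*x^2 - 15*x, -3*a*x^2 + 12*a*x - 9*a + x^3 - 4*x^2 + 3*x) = -3*a*x + 9*a + x^2 - 3*x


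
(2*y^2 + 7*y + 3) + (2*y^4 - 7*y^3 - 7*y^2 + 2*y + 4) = 2*y^4 - 7*y^3 - 5*y^2 + 9*y + 7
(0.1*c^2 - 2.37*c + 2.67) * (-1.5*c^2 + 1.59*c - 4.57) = -0.15*c^4 + 3.714*c^3 - 8.2303*c^2 + 15.0762*c - 12.2019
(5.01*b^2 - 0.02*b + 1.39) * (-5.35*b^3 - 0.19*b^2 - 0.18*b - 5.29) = -26.8035*b^5 - 0.8449*b^4 - 8.3345*b^3 - 26.7634*b^2 - 0.1444*b - 7.3531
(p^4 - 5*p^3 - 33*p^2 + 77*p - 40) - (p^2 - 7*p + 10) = p^4 - 5*p^3 - 34*p^2 + 84*p - 50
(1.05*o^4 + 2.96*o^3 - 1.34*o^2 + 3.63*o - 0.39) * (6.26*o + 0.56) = 6.573*o^5 + 19.1176*o^4 - 6.7308*o^3 + 21.9734*o^2 - 0.4086*o - 0.2184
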